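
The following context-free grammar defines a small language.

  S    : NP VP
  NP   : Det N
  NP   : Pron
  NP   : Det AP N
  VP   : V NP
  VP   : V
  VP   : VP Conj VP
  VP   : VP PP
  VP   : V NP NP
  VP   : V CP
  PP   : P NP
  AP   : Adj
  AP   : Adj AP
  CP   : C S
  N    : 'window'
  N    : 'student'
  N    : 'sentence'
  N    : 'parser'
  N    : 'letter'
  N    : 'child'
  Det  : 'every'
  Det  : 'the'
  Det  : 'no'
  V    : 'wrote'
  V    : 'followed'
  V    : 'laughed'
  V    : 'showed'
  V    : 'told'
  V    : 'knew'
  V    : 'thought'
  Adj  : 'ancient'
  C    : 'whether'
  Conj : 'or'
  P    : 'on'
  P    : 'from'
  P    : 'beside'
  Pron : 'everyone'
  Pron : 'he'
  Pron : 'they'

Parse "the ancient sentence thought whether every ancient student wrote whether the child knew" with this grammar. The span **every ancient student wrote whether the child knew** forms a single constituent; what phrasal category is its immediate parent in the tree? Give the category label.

CP

[S [NP [Det the] [AP [Adj ancient]] [N sentence]] [VP [V thought] [CP [C whether] [S [NP [Det every] [AP [Adj ancient]] [N student]] [VP [V wrote] [CP [C whether] [S [NP [Det the] [N child]] [VP [V knew]]]]]]]]]
The span 'every ancient student wrote whether the child knew' is the S node built by S → NP VP.
Its mother is the CP built by CP → C S.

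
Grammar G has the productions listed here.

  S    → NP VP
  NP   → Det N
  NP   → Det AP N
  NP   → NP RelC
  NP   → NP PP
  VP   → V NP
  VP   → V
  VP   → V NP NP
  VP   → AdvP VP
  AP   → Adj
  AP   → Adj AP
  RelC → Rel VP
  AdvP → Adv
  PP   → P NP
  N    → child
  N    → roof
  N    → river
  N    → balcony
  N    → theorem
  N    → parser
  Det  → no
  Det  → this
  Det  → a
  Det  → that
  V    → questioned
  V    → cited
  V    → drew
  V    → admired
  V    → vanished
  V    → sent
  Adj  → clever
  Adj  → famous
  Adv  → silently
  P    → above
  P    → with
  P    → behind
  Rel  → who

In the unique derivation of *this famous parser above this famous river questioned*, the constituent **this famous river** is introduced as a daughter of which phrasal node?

S
  NP
    NP
      Det: this
      AP
        Adj: famous
      N: parser
    PP
      P: above
      NP
        Det: this
        AP
          Adj: famous
        N: river
  VP
    V: questioned
The span 'this famous river' is the NP node built by NP → Det AP N.
Its mother is the PP built by PP → P NP.

PP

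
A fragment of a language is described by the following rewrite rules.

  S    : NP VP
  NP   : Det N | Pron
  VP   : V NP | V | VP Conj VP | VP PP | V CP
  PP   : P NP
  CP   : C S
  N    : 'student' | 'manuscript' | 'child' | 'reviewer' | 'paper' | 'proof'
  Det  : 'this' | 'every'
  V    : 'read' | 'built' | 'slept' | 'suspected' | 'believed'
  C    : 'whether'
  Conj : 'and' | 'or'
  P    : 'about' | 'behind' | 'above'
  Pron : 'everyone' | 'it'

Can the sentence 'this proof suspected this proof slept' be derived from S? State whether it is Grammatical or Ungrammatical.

Ungrammatical

For S → NP VP, the only prefix that parses as NP is 'this proof', but the remainder 'suspected this proof slept' is not a VP under these rules.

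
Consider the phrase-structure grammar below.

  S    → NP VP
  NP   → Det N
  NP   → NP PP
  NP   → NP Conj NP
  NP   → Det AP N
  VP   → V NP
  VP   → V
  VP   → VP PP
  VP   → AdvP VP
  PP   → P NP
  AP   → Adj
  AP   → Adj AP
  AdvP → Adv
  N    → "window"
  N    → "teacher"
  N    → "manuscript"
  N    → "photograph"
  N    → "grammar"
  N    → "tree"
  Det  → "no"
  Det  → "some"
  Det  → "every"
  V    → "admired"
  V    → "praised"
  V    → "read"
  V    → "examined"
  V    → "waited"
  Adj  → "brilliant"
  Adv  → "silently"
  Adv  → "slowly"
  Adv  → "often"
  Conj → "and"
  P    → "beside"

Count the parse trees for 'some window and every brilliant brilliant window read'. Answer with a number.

1

[S [NP [NP [Det some] [N window]] [Conj and] [NP [Det every] [AP [Adj brilliant] [AP [Adj brilliant]]] [N window]]] [VP [V read]]]
No rule offers an alternative attachment or grouping for any span, so this is the only derivation.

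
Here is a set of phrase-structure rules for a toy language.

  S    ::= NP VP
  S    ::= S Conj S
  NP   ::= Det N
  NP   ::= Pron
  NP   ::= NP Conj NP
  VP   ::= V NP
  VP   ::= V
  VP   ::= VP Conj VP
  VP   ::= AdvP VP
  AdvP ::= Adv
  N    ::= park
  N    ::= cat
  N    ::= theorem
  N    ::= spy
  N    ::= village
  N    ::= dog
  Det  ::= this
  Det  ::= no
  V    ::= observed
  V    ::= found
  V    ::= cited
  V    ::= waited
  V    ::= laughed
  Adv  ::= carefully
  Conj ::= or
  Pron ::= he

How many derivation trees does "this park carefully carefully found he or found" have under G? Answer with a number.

3

Two of the 3 distinct bracketings:
[S [NP [Det this] [N park]] [VP [VP [AdvP [Adv carefully]] [VP [AdvP [Adv carefully]] [VP [V found] [NP [Pron he]]]]] [Conj or] [VP [V found]]]]
[S [NP [Det this] [N park]] [VP [AdvP [Adv carefully]] [VP [VP [AdvP [Adv carefully]] [VP [V found] [NP [Pron he]]]] [Conj or] [VP [V found]]]]]
The trees differ in how a recursive rule is bracketed over the same span.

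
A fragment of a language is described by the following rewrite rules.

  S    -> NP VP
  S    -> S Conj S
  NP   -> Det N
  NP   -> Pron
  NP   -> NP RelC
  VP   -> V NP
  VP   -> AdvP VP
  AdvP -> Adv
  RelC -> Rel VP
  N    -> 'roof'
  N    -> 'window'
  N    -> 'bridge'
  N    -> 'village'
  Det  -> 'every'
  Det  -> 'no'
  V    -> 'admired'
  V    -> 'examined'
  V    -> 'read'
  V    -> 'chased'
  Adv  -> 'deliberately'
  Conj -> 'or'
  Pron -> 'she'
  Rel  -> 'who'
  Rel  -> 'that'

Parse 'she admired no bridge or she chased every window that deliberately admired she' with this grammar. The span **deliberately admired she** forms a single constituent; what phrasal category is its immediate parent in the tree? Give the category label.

RelC

[S [S [NP [Pron she]] [VP [V admired] [NP [Det no] [N bridge]]]] [Conj or] [S [NP [Pron she]] [VP [V chased] [NP [NP [Det every] [N window]] [RelC [Rel that] [VP [AdvP [Adv deliberately]] [VP [V admired] [NP [Pron she]]]]]]]]]
The span 'deliberately admired she' is the VP node built by VP → AdvP VP.
Its mother is the RelC built by RelC → Rel VP.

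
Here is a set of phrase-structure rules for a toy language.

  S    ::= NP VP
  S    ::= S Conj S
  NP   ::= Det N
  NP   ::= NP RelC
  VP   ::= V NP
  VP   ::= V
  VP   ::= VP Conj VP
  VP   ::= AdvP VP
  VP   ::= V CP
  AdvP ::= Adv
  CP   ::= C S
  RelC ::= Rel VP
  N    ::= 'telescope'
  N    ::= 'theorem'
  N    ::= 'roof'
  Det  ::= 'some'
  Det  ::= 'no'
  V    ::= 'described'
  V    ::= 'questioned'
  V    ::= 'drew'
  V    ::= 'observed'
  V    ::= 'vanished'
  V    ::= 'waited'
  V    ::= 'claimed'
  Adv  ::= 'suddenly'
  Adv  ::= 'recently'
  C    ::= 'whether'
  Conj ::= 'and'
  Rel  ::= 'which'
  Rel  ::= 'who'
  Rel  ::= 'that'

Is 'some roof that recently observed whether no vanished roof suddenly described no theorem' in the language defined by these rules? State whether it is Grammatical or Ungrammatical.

A Det word can never sit immediately before a V word in any string this grammar generates, so the substring 'no vanished' rules out a derivation.

Ungrammatical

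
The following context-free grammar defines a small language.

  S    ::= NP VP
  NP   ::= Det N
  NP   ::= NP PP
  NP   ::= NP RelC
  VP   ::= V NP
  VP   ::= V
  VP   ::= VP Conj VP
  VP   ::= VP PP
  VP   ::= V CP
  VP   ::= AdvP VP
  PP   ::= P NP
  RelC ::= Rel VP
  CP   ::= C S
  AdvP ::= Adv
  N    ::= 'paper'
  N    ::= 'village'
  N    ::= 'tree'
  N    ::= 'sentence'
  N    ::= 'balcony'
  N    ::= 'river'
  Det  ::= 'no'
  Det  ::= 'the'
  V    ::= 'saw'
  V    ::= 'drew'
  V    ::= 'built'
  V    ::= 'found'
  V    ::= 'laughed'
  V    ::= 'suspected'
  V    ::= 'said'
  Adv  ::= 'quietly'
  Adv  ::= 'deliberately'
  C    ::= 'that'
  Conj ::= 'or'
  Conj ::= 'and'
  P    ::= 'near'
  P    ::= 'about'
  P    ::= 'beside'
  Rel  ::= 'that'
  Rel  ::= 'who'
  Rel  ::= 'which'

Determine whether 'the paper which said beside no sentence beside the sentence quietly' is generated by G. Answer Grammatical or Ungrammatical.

For S → NP VP, every NP-prefix leaves a non-VP remainder: after 'the paper' the remainder is not a VP; after 'the paper which said' the remainder is not a VP; after 'the paper which said beside no sentence' the remainder is not a VP (and 1 more).

Ungrammatical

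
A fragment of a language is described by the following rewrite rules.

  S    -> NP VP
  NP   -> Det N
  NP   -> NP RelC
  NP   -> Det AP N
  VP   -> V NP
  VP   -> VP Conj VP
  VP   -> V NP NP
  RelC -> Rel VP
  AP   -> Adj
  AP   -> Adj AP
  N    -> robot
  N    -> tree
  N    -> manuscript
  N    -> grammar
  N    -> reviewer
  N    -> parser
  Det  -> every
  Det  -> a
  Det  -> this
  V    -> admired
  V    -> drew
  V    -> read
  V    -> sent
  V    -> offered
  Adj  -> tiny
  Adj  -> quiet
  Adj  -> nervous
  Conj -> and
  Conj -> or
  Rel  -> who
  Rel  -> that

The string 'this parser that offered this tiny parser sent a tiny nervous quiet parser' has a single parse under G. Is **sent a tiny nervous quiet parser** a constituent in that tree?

Yes

[S [NP [NP [Det this] [N parser]] [RelC [Rel that] [VP [V offered] [NP [Det this] [AP [Adj tiny]] [N parser]]]]] [VP [V sent] [NP [Det a] [AP [Adj tiny] [AP [Adj nervous] [AP [Adj quiet]]]] [N parser]]]]
The words 'sent a tiny nervous quiet parser' are exhaustively dominated by a single VP node (built by VP → V NP), so they form a constituent.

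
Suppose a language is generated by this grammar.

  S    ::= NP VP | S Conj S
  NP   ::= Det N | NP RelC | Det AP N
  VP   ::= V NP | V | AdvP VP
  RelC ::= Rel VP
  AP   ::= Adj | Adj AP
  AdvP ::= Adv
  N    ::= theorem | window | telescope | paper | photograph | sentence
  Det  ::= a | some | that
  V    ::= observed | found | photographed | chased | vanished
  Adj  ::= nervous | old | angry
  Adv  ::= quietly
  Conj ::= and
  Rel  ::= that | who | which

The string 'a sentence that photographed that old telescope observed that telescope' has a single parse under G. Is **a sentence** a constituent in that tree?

[S [NP [NP [Det a] [N sentence]] [RelC [Rel that] [VP [V photographed] [NP [Det that] [AP [Adj old]] [N telescope]]]]] [VP [V observed] [NP [Det that] [N telescope]]]]
The words 'a sentence' are exhaustively dominated by a single NP node (built by NP → Det N), so they form a constituent.

Yes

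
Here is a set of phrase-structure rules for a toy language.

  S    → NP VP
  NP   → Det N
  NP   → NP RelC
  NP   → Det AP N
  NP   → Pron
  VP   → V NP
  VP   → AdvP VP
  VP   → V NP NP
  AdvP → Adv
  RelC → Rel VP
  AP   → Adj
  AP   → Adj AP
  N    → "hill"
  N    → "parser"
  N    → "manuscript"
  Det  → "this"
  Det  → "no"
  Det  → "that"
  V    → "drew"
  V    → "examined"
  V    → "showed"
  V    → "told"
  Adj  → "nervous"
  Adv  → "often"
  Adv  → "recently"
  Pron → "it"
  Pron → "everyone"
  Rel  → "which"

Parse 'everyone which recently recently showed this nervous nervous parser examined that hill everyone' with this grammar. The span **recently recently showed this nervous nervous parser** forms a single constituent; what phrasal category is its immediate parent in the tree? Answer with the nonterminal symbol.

RelC

[S [NP [NP [Pron everyone]] [RelC [Rel which] [VP [AdvP [Adv recently]] [VP [AdvP [Adv recently]] [VP [V showed] [NP [Det this] [AP [Adj nervous] [AP [Adj nervous]]] [N parser]]]]]]] [VP [V examined] [NP [Det that] [N hill]] [NP [Pron everyone]]]]
The span 'recently recently showed this nervous nervous parser' is the VP node built by VP → AdvP VP.
Its mother is the RelC built by RelC → Rel VP.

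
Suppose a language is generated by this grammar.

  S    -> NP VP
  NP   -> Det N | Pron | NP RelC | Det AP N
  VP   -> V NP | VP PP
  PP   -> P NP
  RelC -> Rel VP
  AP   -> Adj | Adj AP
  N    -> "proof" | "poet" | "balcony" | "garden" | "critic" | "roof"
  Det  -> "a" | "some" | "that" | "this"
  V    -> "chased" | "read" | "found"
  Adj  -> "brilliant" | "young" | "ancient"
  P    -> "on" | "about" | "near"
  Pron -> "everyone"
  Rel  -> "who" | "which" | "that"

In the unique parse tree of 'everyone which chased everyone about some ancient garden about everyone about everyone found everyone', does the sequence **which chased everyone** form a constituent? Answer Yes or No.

No

[S [NP [NP [Pron everyone]] [RelC [Rel which] [VP [VP [VP [VP [V chased] [NP [Pron everyone]]] [PP [P about] [NP [Det some] [AP [Adj ancient]] [N garden]]]] [PP [P about] [NP [Pron everyone]]]] [PP [P about] [NP [Pron everyone]]]]]] [VP [V found] [NP [Pron everyone]]]]
The smallest constituent containing 'which chased everyone' is the RelC spanning 'which chased everyone about some ancient garden about everyone about everyone'; no single node in the tree dominates exactly the given words.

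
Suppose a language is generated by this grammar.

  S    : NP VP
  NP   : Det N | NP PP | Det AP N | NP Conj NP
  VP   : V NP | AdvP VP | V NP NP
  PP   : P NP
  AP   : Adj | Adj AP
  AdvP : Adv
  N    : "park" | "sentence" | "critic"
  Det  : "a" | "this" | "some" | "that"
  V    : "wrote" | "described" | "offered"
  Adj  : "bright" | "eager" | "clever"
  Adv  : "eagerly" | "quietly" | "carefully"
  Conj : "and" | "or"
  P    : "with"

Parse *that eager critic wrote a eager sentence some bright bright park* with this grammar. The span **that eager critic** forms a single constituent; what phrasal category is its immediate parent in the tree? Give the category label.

[S [NP [Det that] [AP [Adj eager]] [N critic]] [VP [V wrote] [NP [Det a] [AP [Adj eager]] [N sentence]] [NP [Det some] [AP [Adj bright] [AP [Adj bright]]] [N park]]]]
The span 'that eager critic' is the NP node built by NP → Det AP N.
Its mother is the S built by S → NP VP.

S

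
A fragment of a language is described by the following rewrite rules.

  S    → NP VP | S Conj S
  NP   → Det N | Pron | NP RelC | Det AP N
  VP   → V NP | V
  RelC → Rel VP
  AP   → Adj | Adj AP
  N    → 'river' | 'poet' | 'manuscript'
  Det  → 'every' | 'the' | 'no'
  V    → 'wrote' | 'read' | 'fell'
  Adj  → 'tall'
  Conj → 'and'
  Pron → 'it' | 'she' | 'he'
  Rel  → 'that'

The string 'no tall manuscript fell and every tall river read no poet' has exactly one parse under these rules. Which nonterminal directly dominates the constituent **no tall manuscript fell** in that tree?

[S [S [NP [Det no] [AP [Adj tall]] [N manuscript]] [VP [V fell]]] [Conj and] [S [NP [Det every] [AP [Adj tall]] [N river]] [VP [V read] [NP [Det no] [N poet]]]]]
The span 'no tall manuscript fell' is the S node built by S → NP VP.
Its mother is the S built by S → S Conj S.

S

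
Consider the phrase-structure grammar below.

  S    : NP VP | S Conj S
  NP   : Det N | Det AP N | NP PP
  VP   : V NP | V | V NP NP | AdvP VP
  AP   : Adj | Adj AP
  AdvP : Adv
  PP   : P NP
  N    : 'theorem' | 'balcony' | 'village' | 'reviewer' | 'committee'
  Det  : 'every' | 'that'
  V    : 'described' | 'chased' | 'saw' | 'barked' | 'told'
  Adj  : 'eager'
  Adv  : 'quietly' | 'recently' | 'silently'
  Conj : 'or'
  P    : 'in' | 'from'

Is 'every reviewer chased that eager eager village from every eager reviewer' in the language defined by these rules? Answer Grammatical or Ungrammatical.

[S [NP [Det every] [N reviewer]] [VP [V chased] [NP [NP [Det that] [AP [Adj eager] [AP [Adj eager]]] [N village]] [PP [P from] [NP [Det every] [AP [Adj eager]] [N reviewer]]]]]]
The bracketing above is licensed at every node by one of the given productions, with S at the root.

Grammatical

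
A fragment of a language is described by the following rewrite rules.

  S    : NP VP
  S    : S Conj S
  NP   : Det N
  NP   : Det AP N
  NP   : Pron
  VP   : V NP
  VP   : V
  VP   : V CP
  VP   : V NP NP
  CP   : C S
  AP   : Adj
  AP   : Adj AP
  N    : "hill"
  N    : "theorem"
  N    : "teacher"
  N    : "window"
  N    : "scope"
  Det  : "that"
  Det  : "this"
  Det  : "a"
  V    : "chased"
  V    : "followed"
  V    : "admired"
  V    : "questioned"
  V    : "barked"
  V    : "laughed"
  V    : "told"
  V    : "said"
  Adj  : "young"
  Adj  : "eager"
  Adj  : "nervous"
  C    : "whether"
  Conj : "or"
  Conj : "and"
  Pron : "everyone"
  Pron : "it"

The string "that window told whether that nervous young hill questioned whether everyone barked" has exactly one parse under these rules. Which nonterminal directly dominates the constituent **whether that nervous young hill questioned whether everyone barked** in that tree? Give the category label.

S
  NP
    Det: that
    N: window
  VP
    V: told
    CP
      C: whether
      S
        NP
          Det: that
          AP
            Adj: nervous
            AP
              Adj: young
          N: hill
        VP
          V: questioned
          CP
            C: whether
            S
              NP
                Pron: everyone
              VP
                V: barked
The span 'whether that nervous young hill questioned whether everyone barked' is the CP node built by CP → C S.
Its mother is the VP built by VP → V CP.

VP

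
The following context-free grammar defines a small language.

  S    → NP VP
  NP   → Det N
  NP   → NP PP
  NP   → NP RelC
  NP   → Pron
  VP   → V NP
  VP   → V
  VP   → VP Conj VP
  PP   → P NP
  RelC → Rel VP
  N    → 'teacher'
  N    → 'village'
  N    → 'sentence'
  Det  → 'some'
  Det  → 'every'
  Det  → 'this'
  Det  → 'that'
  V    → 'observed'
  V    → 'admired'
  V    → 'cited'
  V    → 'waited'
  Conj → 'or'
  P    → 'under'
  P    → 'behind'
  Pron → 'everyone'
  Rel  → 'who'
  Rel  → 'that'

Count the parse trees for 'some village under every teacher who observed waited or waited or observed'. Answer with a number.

4

Two of the 4 distinct bracketings:
[S [NP [NP [Det some] [N village]] [PP [P under] [NP [NP [Det every] [N teacher]] [RelC [Rel who] [VP [V observed]]]]]] [VP [VP [V waited]] [Conj or] [VP [VP [V waited]] [Conj or] [VP [V observed]]]]]
[S [NP [NP [Det some] [N village]] [PP [P under] [NP [NP [Det every] [N teacher]] [RelC [Rel who] [VP [V observed]]]]]] [VP [VP [VP [V waited]] [Conj or] [VP [V waited]]] [Conj or] [VP [V observed]]]]
The trees differ in how a recursive rule is bracketed over the same span.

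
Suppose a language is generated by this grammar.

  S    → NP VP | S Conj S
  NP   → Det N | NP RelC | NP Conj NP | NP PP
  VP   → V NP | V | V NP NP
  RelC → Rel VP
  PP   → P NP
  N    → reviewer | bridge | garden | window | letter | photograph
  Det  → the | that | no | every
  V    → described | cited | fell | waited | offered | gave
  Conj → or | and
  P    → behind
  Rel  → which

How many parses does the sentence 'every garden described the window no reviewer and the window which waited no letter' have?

The two bracketings:
[S [NP [Det every] [N garden]] [VP [V described] [NP [Det the] [N window]] [NP [NP [NP [Det no] [N reviewer]] [Conj and] [NP [Det the] [N window]]] [RelC [Rel which] [VP [V waited] [NP [Det no] [N letter]]]]]]]
[S [NP [Det every] [N garden]] [VP [V described] [NP [Det the] [N window]] [NP [NP [Det no] [N reviewer]] [Conj and] [NP [NP [Det the] [N window]] [RelC [Rel which] [VP [V waited] [NP [Det no] [N letter]]]]]]]]
The trees differ in how a recursive rule is bracketed over the same span.

2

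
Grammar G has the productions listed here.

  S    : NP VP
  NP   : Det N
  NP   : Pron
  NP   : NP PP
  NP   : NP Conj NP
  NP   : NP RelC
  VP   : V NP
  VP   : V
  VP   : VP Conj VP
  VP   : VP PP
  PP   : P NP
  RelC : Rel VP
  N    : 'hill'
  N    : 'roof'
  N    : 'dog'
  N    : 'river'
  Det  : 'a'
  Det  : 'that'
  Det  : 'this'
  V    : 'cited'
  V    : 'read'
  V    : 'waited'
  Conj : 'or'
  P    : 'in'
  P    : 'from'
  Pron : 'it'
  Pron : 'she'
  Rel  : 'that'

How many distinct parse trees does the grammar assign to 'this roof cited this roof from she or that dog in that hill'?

Two of the 10 distinct bracketings:
[S [NP [Det this] [N roof]] [VP [V cited] [NP [NP [Det this] [N roof]] [PP [P from] [NP [NP [NP [Pron she]] [Conj or] [NP [Det that] [N dog]]] [PP [P in] [NP [Det that] [N hill]]]]]]]]
[S [NP [Det this] [N roof]] [VP [V cited] [NP [NP [Det this] [N roof]] [PP [P from] [NP [NP [Pron she]] [Conj or] [NP [NP [Det that] [N dog]] [PP [P in] [NP [Det that] [N hill]]]]]]]]]
The trees differ in how a recursive rule is bracketed over the same span.

10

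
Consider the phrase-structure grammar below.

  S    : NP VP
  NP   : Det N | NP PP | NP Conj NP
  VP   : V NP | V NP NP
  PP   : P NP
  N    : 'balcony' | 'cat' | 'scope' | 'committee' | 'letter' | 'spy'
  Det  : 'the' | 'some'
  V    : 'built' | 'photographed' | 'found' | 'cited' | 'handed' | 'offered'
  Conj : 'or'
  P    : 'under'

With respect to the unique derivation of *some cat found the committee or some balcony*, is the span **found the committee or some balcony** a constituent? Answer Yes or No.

[S [NP [Det some] [N cat]] [VP [V found] [NP [NP [Det the] [N committee]] [Conj or] [NP [Det some] [N balcony]]]]]
The words 'found the committee or some balcony' are exhaustively dominated by a single VP node (built by VP → V NP), so they form a constituent.

Yes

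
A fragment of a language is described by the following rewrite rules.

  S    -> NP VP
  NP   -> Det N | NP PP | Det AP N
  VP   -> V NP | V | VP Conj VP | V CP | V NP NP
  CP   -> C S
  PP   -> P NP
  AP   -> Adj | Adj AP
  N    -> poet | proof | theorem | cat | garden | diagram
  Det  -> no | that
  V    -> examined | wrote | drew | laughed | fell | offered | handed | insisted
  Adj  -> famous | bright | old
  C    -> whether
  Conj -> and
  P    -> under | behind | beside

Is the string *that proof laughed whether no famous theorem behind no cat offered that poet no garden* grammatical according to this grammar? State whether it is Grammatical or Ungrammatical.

Grammatical

S
  NP
    Det: that
    N: proof
  VP
    V: laughed
    CP
      C: whether
      S
        NP
          NP
            Det: no
            AP
              Adj: famous
            N: theorem
          PP
            P: behind
            NP
              Det: no
              N: cat
        VP
          V: offered
          NP
            Det: that
            N: poet
          NP
            Det: no
            N: garden
Each bracket corresponds to one application of a listed rule, so the string is derivable from S.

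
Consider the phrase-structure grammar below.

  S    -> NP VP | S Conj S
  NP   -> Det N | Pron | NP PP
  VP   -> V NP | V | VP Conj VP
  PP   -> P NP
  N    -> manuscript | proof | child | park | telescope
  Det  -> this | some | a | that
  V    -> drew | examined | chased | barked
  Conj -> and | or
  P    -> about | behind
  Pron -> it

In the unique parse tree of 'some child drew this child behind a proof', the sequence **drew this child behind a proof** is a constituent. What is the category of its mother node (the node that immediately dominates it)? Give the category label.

S

S
  NP
    Det: some
    N: child
  VP
    V: drew
    NP
      NP
        Det: this
        N: child
      PP
        P: behind
        NP
          Det: a
          N: proof
The span 'drew this child behind a proof' is the VP node built by VP → V NP.
Its mother is the S built by S → NP VP.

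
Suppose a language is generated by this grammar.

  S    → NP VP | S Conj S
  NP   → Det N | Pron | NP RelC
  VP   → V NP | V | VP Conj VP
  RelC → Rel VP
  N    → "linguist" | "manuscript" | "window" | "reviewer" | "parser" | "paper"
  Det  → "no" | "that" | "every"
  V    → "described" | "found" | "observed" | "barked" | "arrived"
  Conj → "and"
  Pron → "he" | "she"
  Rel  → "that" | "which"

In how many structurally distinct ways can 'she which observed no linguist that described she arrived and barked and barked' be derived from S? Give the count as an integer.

Two of the 4 distinct bracketings:
[S [NP [NP [Pron she]] [RelC [Rel which] [VP [V observed] [NP [NP [Det no] [N linguist]] [RelC [Rel that] [VP [V described] [NP [Pron she]]]]]]]] [VP [VP [V arrived]] [Conj and] [VP [VP [V barked]] [Conj and] [VP [V barked]]]]]
[S [NP [NP [Pron she]] [RelC [Rel which] [VP [V observed] [NP [NP [Det no] [N linguist]] [RelC [Rel that] [VP [V described] [NP [Pron she]]]]]]]] [VP [VP [VP [V arrived]] [Conj and] [VP [V barked]]] [Conj and] [VP [V barked]]]]
The trees differ in how a recursive rule is bracketed over the same span.

4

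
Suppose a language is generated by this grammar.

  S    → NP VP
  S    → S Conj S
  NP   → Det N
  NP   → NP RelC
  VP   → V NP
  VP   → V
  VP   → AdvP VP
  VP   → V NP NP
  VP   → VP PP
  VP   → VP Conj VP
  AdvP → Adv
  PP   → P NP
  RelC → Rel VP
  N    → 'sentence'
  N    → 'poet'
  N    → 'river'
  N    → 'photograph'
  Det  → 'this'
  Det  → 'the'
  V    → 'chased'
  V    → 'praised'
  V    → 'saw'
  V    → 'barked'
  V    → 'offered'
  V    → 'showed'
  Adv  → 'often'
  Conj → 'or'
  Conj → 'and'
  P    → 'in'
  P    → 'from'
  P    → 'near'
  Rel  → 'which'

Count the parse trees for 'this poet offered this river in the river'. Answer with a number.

1

[S [NP [Det this] [N poet]] [VP [VP [V offered] [NP [Det this] [N river]]] [PP [P in] [NP [Det the] [N river]]]]]
No rule offers an alternative attachment or grouping for any span, so this is the only derivation.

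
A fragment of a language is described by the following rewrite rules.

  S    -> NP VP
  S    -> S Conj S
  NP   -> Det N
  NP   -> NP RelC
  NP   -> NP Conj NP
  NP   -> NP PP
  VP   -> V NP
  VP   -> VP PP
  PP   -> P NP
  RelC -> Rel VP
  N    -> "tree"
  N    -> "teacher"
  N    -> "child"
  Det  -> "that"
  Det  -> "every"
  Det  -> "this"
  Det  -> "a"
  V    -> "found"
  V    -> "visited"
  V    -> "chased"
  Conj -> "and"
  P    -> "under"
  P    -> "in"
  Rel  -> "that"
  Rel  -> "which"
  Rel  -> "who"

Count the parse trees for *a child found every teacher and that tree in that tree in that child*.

Two of the 9 distinct bracketings:
[S [NP [Det a] [N child]] [VP [V found] [NP [NP [Det every] [N teacher]] [Conj and] [NP [NP [Det that] [N tree]] [PP [P in] [NP [NP [Det that] [N tree]] [PP [P in] [NP [Det that] [N child]]]]]]]]]
[S [NP [Det a] [N child]] [VP [V found] [NP [NP [Det every] [N teacher]] [Conj and] [NP [NP [NP [Det that] [N tree]] [PP [P in] [NP [Det that] [N tree]]]] [PP [P in] [NP [Det that] [N child]]]]]]]
The trees differ in how a recursive rule is bracketed over the same span.

9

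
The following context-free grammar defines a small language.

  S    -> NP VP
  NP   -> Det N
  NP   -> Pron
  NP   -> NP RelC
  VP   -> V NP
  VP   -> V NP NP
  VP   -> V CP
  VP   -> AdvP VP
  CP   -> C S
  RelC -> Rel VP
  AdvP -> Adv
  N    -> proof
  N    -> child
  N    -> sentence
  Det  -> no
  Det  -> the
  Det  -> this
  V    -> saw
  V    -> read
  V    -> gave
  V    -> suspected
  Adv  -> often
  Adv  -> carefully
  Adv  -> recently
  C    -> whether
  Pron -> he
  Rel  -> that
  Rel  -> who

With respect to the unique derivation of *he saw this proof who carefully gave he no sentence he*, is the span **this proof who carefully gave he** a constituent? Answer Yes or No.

No

[S [NP [Pron he]] [VP [V saw] [NP [NP [Det this] [N proof]] [RelC [Rel who] [VP [AdvP [Adv carefully]] [VP [V gave] [NP [Pron he]] [NP [Det no] [N sentence]]]]]] [NP [Pron he]]]]
The smallest constituent containing 'this proof who carefully gave he' is the NP spanning 'this proof who carefully gave he no sentence'; no single node in the tree dominates exactly the given words.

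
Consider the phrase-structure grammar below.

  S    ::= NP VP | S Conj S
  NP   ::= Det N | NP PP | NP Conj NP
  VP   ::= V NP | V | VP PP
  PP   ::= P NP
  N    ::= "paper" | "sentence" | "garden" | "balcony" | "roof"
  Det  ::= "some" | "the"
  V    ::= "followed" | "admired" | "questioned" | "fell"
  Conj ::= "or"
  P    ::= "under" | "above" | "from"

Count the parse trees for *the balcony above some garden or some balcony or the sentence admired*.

5

Two of the 5 distinct bracketings:
[S [NP [NP [Det the] [N balcony]] [PP [P above] [NP [NP [Det some] [N garden]] [Conj or] [NP [NP [Det some] [N balcony]] [Conj or] [NP [Det the] [N sentence]]]]]] [VP [V admired]]]
[S [NP [NP [Det the] [N balcony]] [PP [P above] [NP [NP [NP [Det some] [N garden]] [Conj or] [NP [Det some] [N balcony]]] [Conj or] [NP [Det the] [N sentence]]]]] [VP [V admired]]]
The trees differ in how a recursive rule is bracketed over the same span.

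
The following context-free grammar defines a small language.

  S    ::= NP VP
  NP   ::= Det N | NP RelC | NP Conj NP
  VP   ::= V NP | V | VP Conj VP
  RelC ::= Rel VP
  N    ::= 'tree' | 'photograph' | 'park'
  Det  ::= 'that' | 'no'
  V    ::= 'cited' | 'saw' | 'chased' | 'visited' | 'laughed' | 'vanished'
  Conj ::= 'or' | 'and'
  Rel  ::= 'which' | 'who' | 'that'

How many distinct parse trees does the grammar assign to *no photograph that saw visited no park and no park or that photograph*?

2

The two bracketings:
[S [NP [NP [Det no] [N photograph]] [RelC [Rel that] [VP [V saw]]]] [VP [V visited] [NP [NP [Det no] [N park]] [Conj and] [NP [NP [Det no] [N park]] [Conj or] [NP [Det that] [N photograph]]]]]]
[S [NP [NP [Det no] [N photograph]] [RelC [Rel that] [VP [V saw]]]] [VP [V visited] [NP [NP [NP [Det no] [N park]] [Conj and] [NP [Det no] [N park]]] [Conj or] [NP [Det that] [N photograph]]]]]
The trees differ in how a recursive rule is bracketed over the same span.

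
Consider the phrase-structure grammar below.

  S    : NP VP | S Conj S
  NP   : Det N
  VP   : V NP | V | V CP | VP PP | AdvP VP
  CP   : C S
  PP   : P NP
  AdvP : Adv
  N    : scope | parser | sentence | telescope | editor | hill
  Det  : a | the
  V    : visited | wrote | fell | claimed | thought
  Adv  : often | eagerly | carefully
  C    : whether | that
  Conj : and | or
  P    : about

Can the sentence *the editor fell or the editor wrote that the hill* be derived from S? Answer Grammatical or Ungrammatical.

Ungrammatical

For S → NP VP, the only prefix that parses as NP is 'the editor', but the remainder 'fell or the editor wrote that the hill' is not a VP under these rules. The alternative S rule S → S Conj S likewise has no satisfying split.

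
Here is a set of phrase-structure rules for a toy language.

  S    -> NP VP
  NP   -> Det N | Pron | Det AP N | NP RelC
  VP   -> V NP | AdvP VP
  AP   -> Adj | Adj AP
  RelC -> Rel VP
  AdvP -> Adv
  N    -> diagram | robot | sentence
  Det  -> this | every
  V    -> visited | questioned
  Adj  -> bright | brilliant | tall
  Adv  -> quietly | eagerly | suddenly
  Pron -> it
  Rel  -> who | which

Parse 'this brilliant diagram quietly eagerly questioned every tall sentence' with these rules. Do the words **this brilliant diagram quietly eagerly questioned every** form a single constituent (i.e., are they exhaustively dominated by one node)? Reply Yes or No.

No

[S [NP [Det this] [AP [Adj brilliant]] [N diagram]] [VP [AdvP [Adv quietly]] [VP [AdvP [Adv eagerly]] [VP [V questioned] [NP [Det every] [AP [Adj tall]] [N sentence]]]]]]
The smallest constituent containing 'this brilliant diagram quietly eagerly questioned every' is the S spanning 'this brilliant diagram quietly eagerly questioned every tall sentence'; no single node in the tree dominates exactly the given words.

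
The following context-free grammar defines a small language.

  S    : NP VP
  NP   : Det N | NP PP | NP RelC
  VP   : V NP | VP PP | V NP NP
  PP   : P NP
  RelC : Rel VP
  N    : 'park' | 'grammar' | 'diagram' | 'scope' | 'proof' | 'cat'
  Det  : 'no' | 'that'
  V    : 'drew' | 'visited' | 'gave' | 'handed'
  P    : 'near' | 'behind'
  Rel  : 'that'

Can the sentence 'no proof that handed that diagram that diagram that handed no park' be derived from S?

For S → NP VP, every NP-prefix leaves a non-VP remainder: after 'no proof' the remainder is not a VP; after 'no proof that handed that diagram' the remainder is not a VP; after 'no proof that handed that diagram that diagram' the remainder is not a VP.

Ungrammatical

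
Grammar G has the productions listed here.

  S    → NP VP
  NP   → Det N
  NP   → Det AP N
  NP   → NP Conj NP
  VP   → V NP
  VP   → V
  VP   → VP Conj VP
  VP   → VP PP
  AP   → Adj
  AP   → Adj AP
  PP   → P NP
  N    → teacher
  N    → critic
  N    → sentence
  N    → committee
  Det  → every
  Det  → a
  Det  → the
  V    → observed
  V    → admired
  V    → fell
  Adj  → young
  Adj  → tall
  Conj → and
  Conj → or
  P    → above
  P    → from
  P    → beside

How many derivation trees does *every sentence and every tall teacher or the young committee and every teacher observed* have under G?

Two of the 5 distinct bracketings:
[S [NP [NP [Det every] [N sentence]] [Conj and] [NP [NP [Det every] [AP [Adj tall]] [N teacher]] [Conj or] [NP [NP [Det the] [AP [Adj young]] [N committee]] [Conj and] [NP [Det every] [N teacher]]]]] [VP [V observed]]]
[S [NP [NP [Det every] [N sentence]] [Conj and] [NP [NP [NP [Det every] [AP [Adj tall]] [N teacher]] [Conj or] [NP [Det the] [AP [Adj young]] [N committee]]] [Conj and] [NP [Det every] [N teacher]]]] [VP [V observed]]]
The trees differ in how a recursive rule is bracketed over the same span.

5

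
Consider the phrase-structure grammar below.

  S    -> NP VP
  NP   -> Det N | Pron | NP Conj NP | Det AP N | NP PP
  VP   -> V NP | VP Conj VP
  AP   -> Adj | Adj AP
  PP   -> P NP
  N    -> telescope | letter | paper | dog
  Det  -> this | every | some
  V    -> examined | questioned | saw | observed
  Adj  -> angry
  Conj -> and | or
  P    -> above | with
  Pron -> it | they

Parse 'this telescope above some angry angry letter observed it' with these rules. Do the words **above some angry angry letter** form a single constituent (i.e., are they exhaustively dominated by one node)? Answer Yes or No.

[S [NP [NP [Det this] [N telescope]] [PP [P above] [NP [Det some] [AP [Adj angry] [AP [Adj angry]]] [N letter]]]] [VP [V observed] [NP [Pron it]]]]
The words 'above some angry angry letter' are exhaustively dominated by a single PP node (built by PP → P NP), so they form a constituent.

Yes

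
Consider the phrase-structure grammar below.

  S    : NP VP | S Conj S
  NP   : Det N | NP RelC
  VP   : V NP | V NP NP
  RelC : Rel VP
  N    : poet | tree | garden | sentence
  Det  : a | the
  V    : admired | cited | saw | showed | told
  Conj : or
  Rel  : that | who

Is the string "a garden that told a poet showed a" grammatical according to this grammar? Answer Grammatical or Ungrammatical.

For S → NP VP, every NP-prefix leaves a non-VP remainder: after 'a garden' the remainder is not a VP; after 'a garden that told a poet' the remainder is not a VP. The alternative S rule S → S Conj S likewise has no satisfying split.

Ungrammatical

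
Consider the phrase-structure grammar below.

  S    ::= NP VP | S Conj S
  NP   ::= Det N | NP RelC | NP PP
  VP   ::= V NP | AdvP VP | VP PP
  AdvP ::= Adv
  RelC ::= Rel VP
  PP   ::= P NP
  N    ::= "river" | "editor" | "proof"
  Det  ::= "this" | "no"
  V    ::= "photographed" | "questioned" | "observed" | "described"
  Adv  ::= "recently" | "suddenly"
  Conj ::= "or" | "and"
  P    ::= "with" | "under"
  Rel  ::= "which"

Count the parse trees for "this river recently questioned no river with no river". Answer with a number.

Two of the 3 distinct bracketings:
[S [NP [Det this] [N river]] [VP [AdvP [Adv recently]] [VP [V questioned] [NP [NP [Det no] [N river]] [PP [P with] [NP [Det no] [N river]]]]]]]
[S [NP [Det this] [N river]] [VP [AdvP [Adv recently]] [VP [VP [V questioned] [NP [Det no] [N river]]] [PP [P with] [NP [Det no] [N river]]]]]]
The difference turns on whether NP → NP PP is used at the relevant span, versus an alternative expansion of NP.

3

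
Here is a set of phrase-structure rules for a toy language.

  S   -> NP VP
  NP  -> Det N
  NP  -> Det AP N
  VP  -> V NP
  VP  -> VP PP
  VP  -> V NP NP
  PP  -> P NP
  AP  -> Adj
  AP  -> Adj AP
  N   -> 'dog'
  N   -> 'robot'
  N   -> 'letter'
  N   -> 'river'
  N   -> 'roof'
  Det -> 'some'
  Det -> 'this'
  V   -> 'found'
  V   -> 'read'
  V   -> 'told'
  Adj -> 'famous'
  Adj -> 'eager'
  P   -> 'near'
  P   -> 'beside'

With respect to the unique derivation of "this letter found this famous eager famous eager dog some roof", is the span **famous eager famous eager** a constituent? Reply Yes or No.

[S [NP [Det this] [N letter]] [VP [V found] [NP [Det this] [AP [Adj famous] [AP [Adj eager] [AP [Adj famous] [AP [Adj eager]]]]] [N dog]] [NP [Det some] [N roof]]]]
The words 'famous eager famous eager' are exhaustively dominated by a single AP node (built by AP → Adj AP), so they form a constituent.

Yes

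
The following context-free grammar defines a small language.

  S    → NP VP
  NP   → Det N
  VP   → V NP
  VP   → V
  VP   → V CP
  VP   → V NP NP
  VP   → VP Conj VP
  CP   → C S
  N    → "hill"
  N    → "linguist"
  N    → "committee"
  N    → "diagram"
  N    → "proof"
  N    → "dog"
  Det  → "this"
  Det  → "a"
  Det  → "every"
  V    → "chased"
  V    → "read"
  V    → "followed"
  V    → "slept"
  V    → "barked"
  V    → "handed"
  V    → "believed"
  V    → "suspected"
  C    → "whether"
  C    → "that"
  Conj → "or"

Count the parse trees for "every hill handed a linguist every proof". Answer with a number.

1

[S [NP [Det every] [N hill]] [VP [V handed] [NP [Det a] [N linguist]] [NP [Det every] [N proof]]]]
No rule offers an alternative attachment or grouping for any span, so this is the only derivation.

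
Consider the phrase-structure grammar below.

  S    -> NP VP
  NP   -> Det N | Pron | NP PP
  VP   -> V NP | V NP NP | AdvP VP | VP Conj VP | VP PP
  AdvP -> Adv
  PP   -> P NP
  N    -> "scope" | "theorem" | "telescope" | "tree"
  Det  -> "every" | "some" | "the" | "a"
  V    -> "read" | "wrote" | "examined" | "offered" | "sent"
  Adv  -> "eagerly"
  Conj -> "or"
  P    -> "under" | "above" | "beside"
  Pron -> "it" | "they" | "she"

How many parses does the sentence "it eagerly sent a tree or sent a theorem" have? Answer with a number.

The two bracketings:
[S [NP [Pron it]] [VP [AdvP [Adv eagerly]] [VP [VP [V sent] [NP [Det a] [N tree]]] [Conj or] [VP [V sent] [NP [Det a] [N theorem]]]]]]
[S [NP [Pron it]] [VP [VP [AdvP [Adv eagerly]] [VP [V sent] [NP [Det a] [N tree]]]] [Conj or] [VP [V sent] [NP [Det a] [N theorem]]]]]
The trees differ in how a recursive rule is bracketed over the same span.

2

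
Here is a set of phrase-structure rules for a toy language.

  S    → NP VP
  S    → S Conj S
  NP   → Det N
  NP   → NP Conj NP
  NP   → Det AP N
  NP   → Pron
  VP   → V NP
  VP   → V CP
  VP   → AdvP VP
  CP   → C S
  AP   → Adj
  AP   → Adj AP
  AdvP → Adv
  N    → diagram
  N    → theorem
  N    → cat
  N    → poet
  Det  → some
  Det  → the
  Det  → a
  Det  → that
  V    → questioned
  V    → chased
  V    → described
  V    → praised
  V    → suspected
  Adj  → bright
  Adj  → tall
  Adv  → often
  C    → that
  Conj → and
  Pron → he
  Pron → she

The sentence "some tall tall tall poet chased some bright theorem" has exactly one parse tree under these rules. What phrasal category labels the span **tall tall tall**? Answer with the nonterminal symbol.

[S [NP [Det some] [AP [Adj tall] [AP [Adj tall] [AP [Adj tall]]]] [N poet]] [VP [V chased] [NP [Det some] [AP [Adj bright]] [N theorem]]]]
The span 'tall tall tall' is the AP node built by AP → Adj AP.

AP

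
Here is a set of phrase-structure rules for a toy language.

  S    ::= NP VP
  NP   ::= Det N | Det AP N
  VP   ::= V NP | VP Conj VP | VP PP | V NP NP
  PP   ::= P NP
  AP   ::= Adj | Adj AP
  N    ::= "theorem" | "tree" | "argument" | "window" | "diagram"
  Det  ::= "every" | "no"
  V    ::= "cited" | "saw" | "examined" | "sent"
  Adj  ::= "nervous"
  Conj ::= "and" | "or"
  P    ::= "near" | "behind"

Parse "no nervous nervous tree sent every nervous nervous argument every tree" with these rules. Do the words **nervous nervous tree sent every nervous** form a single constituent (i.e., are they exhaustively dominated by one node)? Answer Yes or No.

[S [NP [Det no] [AP [Adj nervous] [AP [Adj nervous]]] [N tree]] [VP [V sent] [NP [Det every] [AP [Adj nervous] [AP [Adj nervous]]] [N argument]] [NP [Det every] [N tree]]]]
The smallest constituent containing 'nervous nervous tree sent every nervous' is the S spanning 'no nervous nervous tree sent every nervous nervous argument every tree'; no single node in the tree dominates exactly the given words.

No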